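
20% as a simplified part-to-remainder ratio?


20% means 20 parts out of 100; remainder = 80
Part : remainder = 20:80
GCD = 20
= 1:4

1:4


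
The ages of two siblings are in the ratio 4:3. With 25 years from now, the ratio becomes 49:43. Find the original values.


Let A = 4k, B = 3k.
(4k + 25) / (3k + 25) = 49/43
Cross-multiply: 43(4k + 25) = 49(3k + 25)
172k + 1075 = 147k + 1225
172k - 147k = 1225 - 1075
25k = 150
k = 150/25 = 6
A = 4×6 = 24, B = 3×6 = 18
= A = 24, B = 18

A = 24, B = 18


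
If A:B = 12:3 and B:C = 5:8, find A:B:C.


Match B: multiply A:B by 5 → 60:15
Multiply B:C by 3 → 15:24
Combined: 60:15:24
GCD = 3
= 20:5:8

20:5:8


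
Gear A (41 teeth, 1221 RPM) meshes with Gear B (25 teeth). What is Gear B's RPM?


Gear ratio = 41:25 = 41:25
RPM_B = RPM_A × (teeth_A / teeth_B)
= 1221 × (41/25)
= 2002.4 RPM

2002.4 RPM


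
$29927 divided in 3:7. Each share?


Total parts = 3 + 7 = 10
Part 1: 29927 × 3/10 = 8978.10
Part 2: 29927 × 7/10 = 20948.90
= Part 1: $8978.10, Part 2: $20948.90

Part 1: $8978.10, Part 2: $20948.90


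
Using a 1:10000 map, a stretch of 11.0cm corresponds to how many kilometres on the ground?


Real distance = map distance × scale
= 11.0cm × 10000
= 110000 cm = 1100.0 m
= 1.100 km

1.100 km


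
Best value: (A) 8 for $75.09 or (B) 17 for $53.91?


Deal A: $75.09/8 = $9.3863/unit
Deal B: $53.91/17 = $3.1712/unit
B is cheaper per unit
= Deal B

Deal B


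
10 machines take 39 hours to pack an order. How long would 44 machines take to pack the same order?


Inverse proportion: x × y = constant
k = 10 × 39 = 390
y₂ = k / 44 = 390 / 44
= 8.86

8.86


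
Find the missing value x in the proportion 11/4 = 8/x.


Cross multiply: 11 × x = 4 × 8
11x = 32
x = 32 / 11
= 2.91

2.91


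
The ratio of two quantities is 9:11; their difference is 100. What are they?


Let A = 9k, B = 11k.
11k - 9k = 100
2k = 100 → k = 100/2 = 50
A = 9×50 = 450, B = 11×50 = 550
= A = 450, B = 550

A = 450, B = 550


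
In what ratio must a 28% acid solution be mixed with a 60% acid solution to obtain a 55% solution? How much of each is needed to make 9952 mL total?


Let x parts of 28% mix with y parts of 60%.
28x + 60y = 55(x + y)
28x + 60y = 55x + 55y
x(28 - 55) = y(55 - 60)
x/y = (60 - 55)/(55 - 28) = 5/27
Simplify: 5:27
Total parts = 32; one part = 9952/32 = 311.00 mL
28% solution: 5×311.00 = 1555.00 mL
60% solution: 27×311.00 = 8397.00 mL
= ratio 5:27; 1555.00 mL and 8397.00 mL

ratio 5:27; 1555.00 mL and 8397.00 mL


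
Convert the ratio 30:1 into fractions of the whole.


Total parts = 30 + 1 = 31
First part: 30/31 = 30/31
Second part: 1/31 = 1/31
= 30/31 and 1/31

30/31 and 1/31


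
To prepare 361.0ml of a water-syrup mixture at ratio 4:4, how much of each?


Total parts = 4 + 4 = 8
water: 361.0 × 4/8 = 180.5ml
syrup: 361.0 × 4/8 = 180.5ml
= 180.5ml and 180.5ml

180.5ml and 180.5ml


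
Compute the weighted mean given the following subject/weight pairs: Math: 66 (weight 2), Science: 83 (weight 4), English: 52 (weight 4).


Numerator = 66×2 + 83×4 + 52×4
= 132 + 332 + 208
= 672
Total weight = 10
Weighted avg = 672/10
= 67.20

67.20


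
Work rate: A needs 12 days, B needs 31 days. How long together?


Rate of A = 1/12 per day
Rate of B = 1/31 per day
Combined rate = 1/12 + 1/31 = 43/372 ≈ 0.1156 per day
Days = 1 / combined rate = 372/43
≈ 8.65 days

8.65 days


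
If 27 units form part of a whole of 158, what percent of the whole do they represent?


Percentage = (part / whole) × 100
= (27 / 158) × 100
≈ 17.09%

17.09%


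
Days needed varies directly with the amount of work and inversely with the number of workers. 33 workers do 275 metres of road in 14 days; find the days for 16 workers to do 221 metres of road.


Days ∝ work / workers, so d₂ = d₁ × (m₁/m₂) × (w₂/w₁)
Workers factor (inverse): 33/16 = 2.0625
Work factor (direct): 221/275 ≈ 0.8036
d₂ = 14 × 33/16 × 221/275 = (14 × 33 × 221) / (16 × 275) = 102102/4400
≈ 23.21 days

23.21 days


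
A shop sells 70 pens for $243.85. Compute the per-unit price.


Unit rate = total / quantity
= 243.85 / 70
= $3.48 per unit

$3.48 per unit


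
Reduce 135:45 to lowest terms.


GCD(135, 45) = 45
135/45 : 45/45
= 3:1

3:1


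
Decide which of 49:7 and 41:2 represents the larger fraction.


49/7 = 7.0000
41/2 = 20.5000
7.0000 < 20.5000, so 49:7 is less
= 41:2

41:2


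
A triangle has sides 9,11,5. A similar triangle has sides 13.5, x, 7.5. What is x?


Scale factor = 13.5/9 = 1.5
Missing side = 11 × 1.5
= 16.5

16.5


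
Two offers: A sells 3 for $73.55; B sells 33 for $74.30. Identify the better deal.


Deal A: $73.55/3 = $24.5167/unit
Deal B: $74.30/33 = $2.2515/unit
B is cheaper per unit
= Deal B

Deal B


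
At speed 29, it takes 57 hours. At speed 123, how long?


Inverse proportion: x × y = constant
k = 29 × 57 = 1653
y₂ = k / 123 = 1653 / 123
= 13.44

13.44


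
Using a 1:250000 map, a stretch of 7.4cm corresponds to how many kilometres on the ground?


Real distance = map distance × scale
= 7.4cm × 250000
= 1850000 cm = 18500.0 m
= 18.500 km

18.500 km


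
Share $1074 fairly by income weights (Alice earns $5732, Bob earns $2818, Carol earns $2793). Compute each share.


Total income = 5732 + 2818 + 2793 = $11343
Alice: $1074 × 5732/11343 = $542.73
Bob: $1074 × 2818/11343 = $266.82
Carol: $1074 × 2793/11343 = $264.45
= Alice: $542.73, Bob: $266.82, Carol: $264.45

Alice: $542.73, Bob: $266.82, Carol: $264.45


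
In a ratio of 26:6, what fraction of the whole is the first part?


Total parts = 26 + 6 = 32
First part: 26/32 = 13/16
= 13/16

13/16


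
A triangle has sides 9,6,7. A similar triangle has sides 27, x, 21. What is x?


Scale factor = 27/9 = 3
Missing side = 6 × 3
= 18.0

18.0


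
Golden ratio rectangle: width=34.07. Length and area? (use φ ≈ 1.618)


φ = (1 + √5) / 2 ≈ 1.618
Length = width × φ = 34.07 × 1.618 = 55.12526
≈ 55.13
Area = width × length = 34.07 × 55.12526 = 1878.1176082 ≈ 1878.12
= Length: 55.13, Area: 1878.12

Length: 55.13, Area: 1878.12


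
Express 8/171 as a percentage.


Percentage = (part / whole) × 100
= (8 / 171) × 100
≈ 4.68%

4.68%


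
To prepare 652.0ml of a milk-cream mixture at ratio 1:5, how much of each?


Total parts = 1 + 5 = 6
milk: 652.0 × 1/6 = 108.7ml
cream: 652.0 × 5/6 = 543.3ml
= 108.7ml and 543.3ml

108.7ml and 543.3ml


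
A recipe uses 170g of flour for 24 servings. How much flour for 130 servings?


Direct proportion: y/x = constant
k = 170/24 ≈ 7.0833
y₂ = k × 130 = 170 × 130 / 24 = 22100/24
≈ 920.83

920.83


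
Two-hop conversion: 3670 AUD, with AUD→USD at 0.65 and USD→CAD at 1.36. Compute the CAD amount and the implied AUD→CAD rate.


Step 1: 3670 AUD × 0.65 = 2385.50 USD
Step 2: 2385.50 USD × 1.36 = 3244.28 CAD
Implied rate AUD→CAD = 0.65 × 1.36 = 0.8840
= 3244.28 CAD; implied rate 0.8840 CAD/AUD

3244.28 CAD; implied rate 0.8840 CAD/AUD


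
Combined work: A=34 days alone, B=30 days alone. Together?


Rate of A = 1/34 per day
Rate of B = 1/30 per day
Combined rate = 1/34 + 1/30 = 64/1020 ≈ 0.0627 per day
Days = 1 / combined rate = 1020/64
≈ 15.94 days

15.94 days


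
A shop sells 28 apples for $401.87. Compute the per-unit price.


Unit rate = total / quantity
= 401.87 / 28
= $14.35 per unit

$14.35 per unit


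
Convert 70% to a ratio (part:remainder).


70% means 70 parts out of 100; remainder = 30
Part : remainder = 70:30
GCD = 10
= 7:3

7:3


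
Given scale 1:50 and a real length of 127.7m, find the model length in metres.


Model size = real / scale
= 127.7 / 50
= 2.5540 m

2.5540 m


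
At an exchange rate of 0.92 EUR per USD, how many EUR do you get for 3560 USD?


Amount × rate = 3560 × 0.92
= 3275.20 EUR

3275.20 EUR


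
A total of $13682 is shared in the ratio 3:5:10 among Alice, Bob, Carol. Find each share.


Total parts = 3 + 5 + 10 = 18
Alice: 13682 × 3/18 = 2280.33
Bob: 13682 × 5/18 = 3800.56
Carol: 13682 × 10/18 = 7601.11
= Alice: $2280.33, Bob: $3800.56, Carol: $7601.11

Alice: $2280.33, Bob: $3800.56, Carol: $7601.11


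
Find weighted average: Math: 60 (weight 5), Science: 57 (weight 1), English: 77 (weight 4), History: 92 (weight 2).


Numerator = 60×5 + 57×1 + 77×4 + 92×2
= 300 + 57 + 308 + 184
= 849
Total weight = 12
Weighted avg = 849/12
= 70.75

70.75


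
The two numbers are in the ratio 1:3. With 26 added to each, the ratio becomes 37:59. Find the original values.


Let A = 1k, B = 3k.
(1k + 26) / (3k + 26) = 37/59
Cross-multiply: 59(1k + 26) = 37(3k + 26)
59k + 1534 = 111k + 962
59k - 111k = 962 - 1534
-52k = -572
k = -572/-52 = 11
A = 1×11 = 11, B = 3×11 = 33
= A = 11, B = 33

A = 11, B = 33


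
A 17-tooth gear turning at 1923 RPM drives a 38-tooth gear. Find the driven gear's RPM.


Gear ratio = 17:38 = 17:38
RPM_B = RPM_A × (teeth_A / teeth_B)
= 1923 × (17/38)
= 860.3 RPM

860.3 RPM


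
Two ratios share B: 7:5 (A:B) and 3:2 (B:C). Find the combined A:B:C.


Match B: multiply A:B by 3 → 21:15
Multiply B:C by 5 → 15:10
Combined: 21:15:10
GCD = 1
= 21:15:10

21:15:10


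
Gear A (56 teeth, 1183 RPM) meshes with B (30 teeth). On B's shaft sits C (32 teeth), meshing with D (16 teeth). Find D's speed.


Stage 1: RPM_B = RPM_A × t_A/t_B = 1183 × 56/30 = 66248/30 ≈ 2208.27
B and C share a shaft → RPM_C = RPM_B
Stage 2: RPM_D = RPM_C × t_C/t_D = RPM_A × (t_A×t_C)/(t_B×t_D)
Overall ratio = (56×32)/(30×16) = 1792/480
RPM_D = 1183 × 1792/480 = 2119936/480
≈ 4416.53 RPM

4416.53 RPM


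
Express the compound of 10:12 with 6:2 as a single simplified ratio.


Compound ratio = (10×6) : (12×2)
= 60:24
GCD = 12
= 5:2

5:2


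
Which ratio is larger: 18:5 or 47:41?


18/5 = 3.6000
47/41 = 1.1463
3.6000 > 1.1463, so 18:5 is greater
= 18:5

18:5


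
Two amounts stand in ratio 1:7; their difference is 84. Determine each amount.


Let A = 1k, B = 7k.
7k - 1k = 84
6k = 84 → k = 84/6 = 14
A = 1×14 = 14, B = 7×14 = 98
= A = 14, B = 98

A = 14, B = 98


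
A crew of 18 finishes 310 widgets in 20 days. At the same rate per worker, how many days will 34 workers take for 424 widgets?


Days ∝ work / workers, so d₂ = d₁ × (m₁/m₂) × (w₂/w₁)
Workers factor (inverse): 18/34 ≈ 0.5294
Work factor (direct): 424/310 ≈ 1.3677
d₂ = 20 × 18/34 × 424/310 = (20 × 18 × 424) / (34 × 310) = 152640/10540
≈ 14.48 days

14.48 days


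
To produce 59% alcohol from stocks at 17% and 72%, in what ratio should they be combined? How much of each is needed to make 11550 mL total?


Let x parts of 17% mix with y parts of 72%.
17x + 72y = 59(x + y)
17x + 72y = 59x + 59y
x(17 - 59) = y(59 - 72)
x/y = (72 - 59)/(59 - 17) = 13/42
Simplify: 13:42
Total parts = 55; one part = 11550/55 = 210.00 mL
17% solution: 13×210.00 = 2730.00 mL
72% solution: 42×210.00 = 8820.00 mL
= ratio 13:42; 2730.00 mL and 8820.00 mL

ratio 13:42; 2730.00 mL and 8820.00 mL


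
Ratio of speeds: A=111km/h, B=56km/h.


Ratio = 111:56
GCD = 1
Simplified = 111:56
Time ratio (same distance) = 56:111
Speed ratio = 111:56

111:56


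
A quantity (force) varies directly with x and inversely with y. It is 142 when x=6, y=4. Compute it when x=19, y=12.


z = k·x/y
Solve for k using the known point: k = z·y/x = 142×4/6 = 568/6 ≈ 94.6667
Now evaluate at x=19, y=12:
z = k × 19 / 12 = (568 × 19) / (6 × 12) = 10792/72
≈ 149.8889

149.8889


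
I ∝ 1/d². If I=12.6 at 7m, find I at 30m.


I₁d₁² = I₂d₂²
I₂ = I₁ × (d₁/d₂)²
= 12.6 × (7/30)²
= 12.6 × 49/900
= 617.4/900
= 0.6860

0.6860


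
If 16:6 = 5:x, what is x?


Cross multiply: 16 × x = 6 × 5
16x = 30
x = 30 / 16
= 1.88

1.88


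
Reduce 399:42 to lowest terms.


GCD(399, 42) = 21
399/21 : 42/21
= 19:2

19:2


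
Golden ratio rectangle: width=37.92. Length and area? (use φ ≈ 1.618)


φ = (1 + √5) / 2 ≈ 1.618
Length = width × φ = 37.92 × 1.618 = 61.35456
≈ 61.35
Area = width × length = 37.92 × 61.35456 = 2326.5649152 ≈ 2326.56
= Length: 61.35, Area: 2326.56

Length: 61.35, Area: 2326.56


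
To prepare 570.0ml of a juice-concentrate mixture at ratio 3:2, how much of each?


Total parts = 3 + 2 = 5
juice: 570.0 × 3/5 = 342.0ml
concentrate: 570.0 × 2/5 = 228.0ml
= 342.0ml and 228.0ml

342.0ml and 228.0ml


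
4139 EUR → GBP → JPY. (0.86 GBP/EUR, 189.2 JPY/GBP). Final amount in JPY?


Step 1: 4139 EUR × 0.86 = 3559.54 GBP
Step 2: 3559.54 GBP × 189.2 = 673464.97 JPY
Implied rate EUR→JPY = 0.86 × 189.2 = 162.7120
= 673464.97 JPY

673464.97 JPY


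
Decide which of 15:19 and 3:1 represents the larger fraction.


15/19 = 0.7895
3/1 = 3.0000
0.7895 < 3.0000, so 15:19 is less
= 3:1

3:1


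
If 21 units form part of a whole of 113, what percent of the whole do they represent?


Percentage = (part / whole) × 100
= (21 / 113) × 100
≈ 18.58%

18.58%


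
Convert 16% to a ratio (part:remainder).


16% means 16 parts out of 100; remainder = 84
Part : remainder = 16:84
GCD = 4
= 4:21

4:21


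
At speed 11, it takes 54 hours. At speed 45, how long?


Inverse proportion: x × y = constant
k = 11 × 54 = 594
y₂ = k / 45 = 594 / 45
= 13.20

13.20


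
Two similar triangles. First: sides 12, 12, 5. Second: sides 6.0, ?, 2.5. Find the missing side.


Scale factor = 6.0/12 = 0.5
Missing side = 12 × 0.5
= 6.0

6.0


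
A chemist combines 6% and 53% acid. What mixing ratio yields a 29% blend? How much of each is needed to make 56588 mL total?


Let x parts of 6% mix with y parts of 53%.
6x + 53y = 29(x + y)
6x + 53y = 29x + 29y
x(6 - 29) = y(29 - 53)
x/y = (53 - 29)/(29 - 6) = 24/23
Simplify: 24:23
Total parts = 47; one part = 56588/47 = 1204.00 mL
6% solution: 24×1204.00 = 28896.00 mL
53% solution: 23×1204.00 = 27692.00 mL
= ratio 24:23; 28896.00 mL and 27692.00 mL

ratio 24:23; 28896.00 mL and 27692.00 mL


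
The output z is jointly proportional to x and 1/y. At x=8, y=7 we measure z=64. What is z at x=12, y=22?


z = k·x/y
Solve for k using the known point: k = z·y/x = 64×7/8 = 448/8 = 56.0000
Now evaluate at x=12, y=22:
z = k × 12 / 22 = (448 × 12) / (8 × 22) = 5376/176
≈ 30.5455

30.5455


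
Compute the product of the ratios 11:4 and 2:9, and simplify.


Compound ratio = (11×2) : (4×9)
= 22:36
GCD = 2
= 11:18

11:18


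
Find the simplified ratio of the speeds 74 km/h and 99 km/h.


Ratio = 74:99
GCD = 1
Simplified = 74:99
Time ratio (same distance) = 99:74
Speed ratio = 74:99

74:99


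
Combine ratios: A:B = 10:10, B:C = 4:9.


Match B: multiply A:B by 4 → 40:40
Multiply B:C by 10 → 40:90
Combined: 40:40:90
GCD = 10
= 4:4:9

4:4:9


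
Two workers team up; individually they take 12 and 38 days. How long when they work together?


Rate of A = 1/12 per day
Rate of B = 1/38 per day
Combined rate = 1/12 + 1/38 = 50/456 ≈ 0.1096 per day
Days = 1 / combined rate = 456/50
= 9.12 days

9.12 days


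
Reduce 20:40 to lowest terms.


GCD(20, 40) = 20
20/20 : 40/20
= 1:2

1:2


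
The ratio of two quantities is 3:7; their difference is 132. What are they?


Let A = 3k, B = 7k.
7k - 3k = 132
4k = 132 → k = 132/4 = 33
A = 3×33 = 99, B = 7×33 = 231
= A = 99, B = 231

A = 99, B = 231


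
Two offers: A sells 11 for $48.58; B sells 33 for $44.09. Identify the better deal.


Deal A: $48.58/11 = $4.4164/unit
Deal B: $44.09/33 = $1.3361/unit
B is cheaper per unit
= Deal B

Deal B


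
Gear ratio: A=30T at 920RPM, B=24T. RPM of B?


Gear ratio = 30:24 = 5:4
RPM_B = RPM_A × (teeth_A / teeth_B)
= 920 × (30/24)
= 1150.0 RPM

1150.0 RPM


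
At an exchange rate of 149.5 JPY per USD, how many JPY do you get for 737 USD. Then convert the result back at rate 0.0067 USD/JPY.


Amount × rate = 737 × 149.5 = 110181.50 JPY
Round-trip: 110181.50 × 0.0067 = 738.22 USD
= 110181.50 JPY, then 738.22 USD

110181.50 JPY, then 738.22 USD


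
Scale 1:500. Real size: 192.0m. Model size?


Model size = real / scale
= 192.0 / 500
= 0.3840 m

0.3840 m


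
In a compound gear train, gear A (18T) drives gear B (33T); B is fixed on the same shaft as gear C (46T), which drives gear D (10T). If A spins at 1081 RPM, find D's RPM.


Stage 1: RPM_B = RPM_A × t_A/t_B = 1081 × 18/33 = 19458/33 ≈ 589.64
B and C share a shaft → RPM_C = RPM_B
Stage 2: RPM_D = RPM_C × t_C/t_D = RPM_A × (t_A×t_C)/(t_B×t_D)
Overall ratio = (18×46)/(33×10) = 828/330
RPM_D = 1081 × 828/330 = 895068/330
≈ 2712.33 RPM

2712.33 RPM


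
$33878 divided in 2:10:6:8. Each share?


Total parts = 2 + 10 + 6 + 8 = 26
Part 1: 33878 × 2/26 = 2606.00
Part 2: 33878 × 10/26 = 13030.00
Part 3: 33878 × 6/26 = 7818.00
Part 4: 33878 × 8/26 = 10424.00
= Part 1: $2606.00, Part 2: $13030.00, Part 3: $7818.00, Part 4: $10424.00

Part 1: $2606.00, Part 2: $13030.00, Part 3: $7818.00, Part 4: $10424.00


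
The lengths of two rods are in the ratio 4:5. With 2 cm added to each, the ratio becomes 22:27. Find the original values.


Let A = 4k, B = 5k.
(4k + 2) / (5k + 2) = 22/27
Cross-multiply: 27(4k + 2) = 22(5k + 2)
108k + 54 = 110k + 44
108k - 110k = 44 - 54
-2k = -10
k = -10/-2 = 5
A = 4×5 = 20, B = 5×5 = 25
= A = 20, B = 25

A = 20, B = 25


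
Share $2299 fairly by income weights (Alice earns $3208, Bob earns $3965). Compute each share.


Total income = 3208 + 3965 = $7173
Alice: $2299 × 3208/7173 = $1028.19
Bob: $2299 × 3965/7173 = $1270.81
= Alice: $1028.19, Bob: $1270.81

Alice: $1028.19, Bob: $1270.81


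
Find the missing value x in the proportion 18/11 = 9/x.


Cross multiply: 18 × x = 11 × 9
18x = 99
x = 99 / 18
= 5.50

5.50


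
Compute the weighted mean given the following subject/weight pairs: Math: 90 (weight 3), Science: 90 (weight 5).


Numerator = 90×3 + 90×5
= 270 + 450
= 720
Total weight = 8
Weighted avg = 720/8
= 90.00

90.00


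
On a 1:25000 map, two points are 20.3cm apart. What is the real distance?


Real distance = map distance × scale
= 20.3cm × 25000
= 507500 cm = 5075.0 m
= 5.075 km

5.075 km


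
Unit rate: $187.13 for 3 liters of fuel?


Unit rate = total / quantity
= 187.13 / 3
= $62.38 per unit

$62.38 per unit


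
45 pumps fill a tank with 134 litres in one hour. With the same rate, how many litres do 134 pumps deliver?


Direct proportion: y/x = constant
k = 134/45 ≈ 2.9778
y₂ = k × 134 = 134 × 134 / 45 = 17956/45
≈ 399.02

399.02


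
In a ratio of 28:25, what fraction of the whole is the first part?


Total parts = 28 + 25 = 53
First part: 28/53 = 28/53
= 28/53

28/53


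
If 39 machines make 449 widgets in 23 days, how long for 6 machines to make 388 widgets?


Days ∝ work / workers, so d₂ = d₁ × (m₁/m₂) × (w₂/w₁)
Workers factor (inverse): 39/6 = 6.5000
Work factor (direct): 388/449 ≈ 0.8641
d₂ = 23 × 39/6 × 388/449 = (23 × 39 × 388) / (6 × 449) = 348036/2694
≈ 129.19 days

129.19 days


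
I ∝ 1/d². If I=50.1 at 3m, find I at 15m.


I₁d₁² = I₂d₂²
I₂ = I₁ × (d₁/d₂)²
= 50.1 × (3/15)²
= 50.1 × 9/225
= 450.9/225
= 2.0040

2.0040


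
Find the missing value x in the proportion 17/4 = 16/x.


Cross multiply: 17 × x = 4 × 16
17x = 64
x = 64 / 17
= 3.76

3.76


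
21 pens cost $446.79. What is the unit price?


Unit rate = total / quantity
= 446.79 / 21
= $21.28 per unit

$21.28 per unit


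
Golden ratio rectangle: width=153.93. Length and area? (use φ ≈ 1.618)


φ = (1 + √5) / 2 ≈ 1.618
Length = width × φ = 153.93 × 1.618 = 249.05874
≈ 249.06
Area = width × length = 153.93 × 249.05874 = 38337.6118482 ≈ 38337.61
= Length: 249.06, Area: 38337.61

Length: 249.06, Area: 38337.61


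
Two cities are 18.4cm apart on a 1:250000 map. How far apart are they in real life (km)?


Real distance = map distance × scale
= 18.4cm × 250000
= 4600000 cm = 46000.0 m
= 46.000 km

46.000 km


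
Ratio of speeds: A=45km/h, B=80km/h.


Ratio = 45:80
GCD = 5
Simplified = 9:16
Time ratio (same distance) = 16:9
Speed ratio = 9:16

9:16


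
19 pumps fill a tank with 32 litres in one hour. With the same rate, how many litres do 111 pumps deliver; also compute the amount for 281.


Direct proportion: y/x = constant
k = 32/19 ≈ 1.6842
y at x=111: k × 111 = 32 × 111 / 19 = 3552/19 ≈ 186.95
y at x=281: k × 281 = 32 × 281 / 19 = 8992/19 ≈ 473.26
= 186.95 and 473.26

186.95 and 473.26


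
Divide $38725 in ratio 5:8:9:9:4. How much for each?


Total parts = 5 + 8 + 9 + 9 + 4 = 35
Part 1: 38725 × 5/35 = 5532.14
Part 2: 38725 × 8/35 = 8851.43
Part 3: 38725 × 9/35 = 9957.86
Part 4: 38725 × 9/35 = 9957.86
Part 5: 38725 × 4/35 = 4425.71
= Part 1: $5532.14, Part 2: $8851.43, Part 3: $9957.86, Part 4: $9957.86, Part 5: $4425.71

Part 1: $5532.14, Part 2: $8851.43, Part 3: $9957.86, Part 4: $9957.86, Part 5: $4425.71


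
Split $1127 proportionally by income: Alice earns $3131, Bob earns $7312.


Total income = 3131 + 7312 = $10443
Alice: $1127 × 3131/10443 = $337.89
Bob: $1127 × 7312/10443 = $789.11
= Alice: $337.89, Bob: $789.11

Alice: $337.89, Bob: $789.11


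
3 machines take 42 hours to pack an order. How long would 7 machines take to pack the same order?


Inverse proportion: x × y = constant
k = 3 × 42 = 126
y₂ = k / 7 = 126 / 7
= 18.00

18.00


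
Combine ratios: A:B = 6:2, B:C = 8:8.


Match B: multiply A:B by 8 → 48:16
Multiply B:C by 2 → 16:16
Combined: 48:16:16
GCD = 16
= 3:1:1

3:1:1


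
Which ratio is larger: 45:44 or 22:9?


45/44 = 1.0227
22/9 = 2.4444
1.0227 < 2.4444, so 45:44 is less
= 22:9

22:9


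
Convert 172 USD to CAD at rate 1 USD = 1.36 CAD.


Amount × rate = 172 × 1.36
= 233.92 CAD

233.92 CAD


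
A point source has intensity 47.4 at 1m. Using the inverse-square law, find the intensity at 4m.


I₁d₁² = I₂d₂²
I₂ = I₁ × (d₁/d₂)²
= 47.4 × (1/4)²
= 47.4 × 1/16
= 47.4/16
= 2.9625

2.9625


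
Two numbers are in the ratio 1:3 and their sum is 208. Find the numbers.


Let A = 1k, B = 3k.
1k + 3k = 208
4k = 208 → k = 208/4 = 52
A = 1×52 = 52, B = 3×52 = 156
= A = 52, B = 156

A = 52, B = 156


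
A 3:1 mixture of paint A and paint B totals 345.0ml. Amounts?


Total parts = 3 + 1 = 4
paint A: 345.0 × 3/4 = 258.8ml
paint B: 345.0 × 1/4 = 86.3ml
= 258.8ml and 86.3ml

258.8ml and 86.3ml


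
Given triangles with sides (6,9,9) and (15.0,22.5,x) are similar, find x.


Scale factor = 15.0/6 = 2.5
Missing side = 9 × 2.5
= 22.5

22.5


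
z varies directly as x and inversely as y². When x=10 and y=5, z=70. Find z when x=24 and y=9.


z = k·x/y²
Solve for k using the known point: k = z·y²/x = 70×25/10 = 1750/10 = 175.0000
Now evaluate at x=24, y=9:
z = k × 24 / 81 = (1750 × 24) / (10 × 81) = 42000/810
≈ 51.8519

51.8519


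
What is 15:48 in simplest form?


GCD(15, 48) = 3
15/3 : 48/3
= 5:16

5:16


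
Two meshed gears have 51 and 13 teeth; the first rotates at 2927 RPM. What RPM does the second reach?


Gear ratio = 51:13 = 51:13
RPM_B = RPM_A × (teeth_A / teeth_B)
= 2927 × (51/13)
= 11482.8 RPM

11482.8 RPM


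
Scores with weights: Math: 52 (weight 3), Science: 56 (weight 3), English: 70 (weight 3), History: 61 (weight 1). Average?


Numerator = 52×3 + 56×3 + 70×3 + 61×1
= 156 + 168 + 210 + 61
= 595
Total weight = 10
Weighted avg = 595/10
= 59.50

59.50


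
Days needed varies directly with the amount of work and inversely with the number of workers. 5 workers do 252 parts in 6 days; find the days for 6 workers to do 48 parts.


Days ∝ work / workers, so d₂ = d₁ × (m₁/m₂) × (w₂/w₁)
Workers factor (inverse): 5/6 ≈ 0.8333
Work factor (direct): 48/252 ≈ 0.1905
d₂ = 6 × 5/6 × 48/252 = (6 × 5 × 48) / (6 × 252) = 1440/1512
≈ 0.95 days

0.95 days


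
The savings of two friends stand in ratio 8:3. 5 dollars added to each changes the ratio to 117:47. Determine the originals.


Let A = 8k, B = 3k.
(8k + 5) / (3k + 5) = 117/47
Cross-multiply: 47(8k + 5) = 117(3k + 5)
376k + 235 = 351k + 585
376k - 351k = 585 - 235
25k = 350
k = 350/25 = 14
A = 8×14 = 112, B = 3×14 = 42
= A = 112, B = 42

A = 112, B = 42


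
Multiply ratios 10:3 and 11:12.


Compound ratio = (10×11) : (3×12)
= 110:36
GCD = 2
= 55:18

55:18


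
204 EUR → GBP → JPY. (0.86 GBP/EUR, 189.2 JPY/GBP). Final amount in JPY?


Step 1: 204 EUR × 0.86 = 175.44 GBP
Step 2: 175.44 GBP × 189.2 = 33193.25 JPY
Implied rate EUR→JPY = 0.86 × 189.2 = 162.7120
= 33193.25 JPY

33193.25 JPY


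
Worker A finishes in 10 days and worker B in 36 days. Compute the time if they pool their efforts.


Rate of A = 1/10 per day
Rate of B = 1/36 per day
Combined rate = 1/10 + 1/36 = 46/360 ≈ 0.1278 per day
Days = 1 / combined rate = 360/46
≈ 7.83 days

7.83 days


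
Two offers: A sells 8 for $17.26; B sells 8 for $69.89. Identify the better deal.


Deal A: $17.26/8 = $2.1575/unit
Deal B: $69.89/8 = $8.7363/unit
A is cheaper per unit
= Deal A

Deal A


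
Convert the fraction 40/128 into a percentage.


Percentage = (part / whole) × 100
= (40 / 128) × 100
= 31.25%

31.25%


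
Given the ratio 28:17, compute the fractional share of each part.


Total parts = 28 + 17 = 45
First part: 28/45 = 28/45
Second part: 17/45 = 17/45
= 28/45 and 17/45

28/45 and 17/45


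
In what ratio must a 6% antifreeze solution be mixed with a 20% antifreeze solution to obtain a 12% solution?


Let x parts of 6% mix with y parts of 20%.
6x + 20y = 12(x + y)
6x + 20y = 12x + 12y
x(6 - 12) = y(12 - 20)
x/y = (20 - 12)/(12 - 6) = 8/6
Simplify: 4:3
= 4:3

4:3


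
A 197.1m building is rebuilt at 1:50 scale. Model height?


Model size = real / scale
= 197.1 / 50
= 3.9420 m

3.9420 m


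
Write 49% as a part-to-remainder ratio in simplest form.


49% means 49 parts out of 100; remainder = 51
Part : remainder = 49:51
GCD = 1
= 49:51

49:51


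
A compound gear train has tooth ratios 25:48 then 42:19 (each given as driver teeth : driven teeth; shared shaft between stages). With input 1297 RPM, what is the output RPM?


Stage 1: RPM_B = RPM_A × t_A/t_B = 1297 × 25/48 = 32425/48 ≈ 675.52
B and C share a shaft → RPM_C = RPM_B
Stage 2: RPM_D = RPM_C × t_C/t_D = RPM_A × (t_A×t_C)/(t_B×t_D)
Overall ratio = (25×42)/(48×19) = 1050/912
RPM_D = 1297 × 1050/912 = 1361850/912
≈ 1493.26 RPM

1493.26 RPM


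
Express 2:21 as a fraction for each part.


Total parts = 2 + 21 = 23
First part: 2/23 = 2/23
Second part: 21/23 = 21/23
= 2/23 and 21/23

2/23 and 21/23


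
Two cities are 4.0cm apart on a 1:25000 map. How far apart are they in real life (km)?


Real distance = map distance × scale
= 4.0cm × 25000
= 100000 cm = 1000.0 m
= 1.000 km

1.000 km


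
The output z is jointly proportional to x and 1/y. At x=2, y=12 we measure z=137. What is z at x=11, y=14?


z = k·x/y
Solve for k using the known point: k = z·y/x = 137×12/2 = 1644/2 = 822.0000
Now evaluate at x=11, y=14:
z = k × 11 / 14 = (1644 × 11) / (2 × 14) = 18084/28
≈ 645.8571

645.8571


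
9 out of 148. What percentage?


Percentage = (part / whole) × 100
= (9 / 148) × 100
≈ 6.08%

6.08%


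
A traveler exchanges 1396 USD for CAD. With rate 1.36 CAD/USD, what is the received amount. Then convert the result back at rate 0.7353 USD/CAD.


Amount × rate = 1396 × 1.36 = 1898.56 CAD
Round-trip: 1898.56 × 0.7353 = 1396.01 USD
= 1898.56 CAD, then 1396.01 USD

1898.56 CAD, then 1396.01 USD


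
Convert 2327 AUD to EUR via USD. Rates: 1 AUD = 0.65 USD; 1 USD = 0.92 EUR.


Step 1: 2327 AUD × 0.65 = 1512.55 USD
Step 2: 1512.55 USD × 0.92 = 1391.55 EUR
Implied rate AUD→EUR = 0.65 × 0.92 = 0.5980
= 1391.55 EUR

1391.55 EUR


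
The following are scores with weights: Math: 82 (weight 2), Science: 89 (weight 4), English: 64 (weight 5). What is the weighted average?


Numerator = 82×2 + 89×4 + 64×5
= 164 + 356 + 320
= 840
Total weight = 11
Weighted avg = 840/11
= 76.36

76.36


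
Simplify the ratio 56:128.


GCD(56, 128) = 8
56/8 : 128/8
= 7:16

7:16


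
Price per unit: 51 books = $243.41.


Unit rate = total / quantity
= 243.41 / 51
= $4.77 per unit

$4.77 per unit


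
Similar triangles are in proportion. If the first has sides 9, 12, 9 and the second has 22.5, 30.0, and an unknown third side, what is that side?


Scale factor = 22.5/9 = 2.5
Missing side = 9 × 2.5
= 22.5

22.5


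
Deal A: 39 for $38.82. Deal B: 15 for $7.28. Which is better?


Deal A: $38.82/39 = $0.9954/unit
Deal B: $7.28/15 = $0.4853/unit
B is cheaper per unit
= Deal B

Deal B


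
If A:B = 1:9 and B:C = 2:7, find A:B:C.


Match B: multiply A:B by 2 → 2:18
Multiply B:C by 9 → 18:63
Combined: 2:18:63
GCD = 1
= 2:18:63

2:18:63


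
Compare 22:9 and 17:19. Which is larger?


22/9 = 2.4444
17/19 = 0.8947
2.4444 > 0.8947, so 22:9 is greater
= 22:9

22:9


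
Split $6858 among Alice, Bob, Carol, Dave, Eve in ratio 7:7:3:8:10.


Total parts = 7 + 7 + 3 + 8 + 10 = 35
Alice: 6858 × 7/35 = 1371.60
Bob: 6858 × 7/35 = 1371.60
Carol: 6858 × 3/35 = 587.83
Dave: 6858 × 8/35 = 1567.54
Eve: 6858 × 10/35 = 1959.43
= Alice: $1371.60, Bob: $1371.60, Carol: $587.83, Dave: $1567.54, Eve: $1959.43

Alice: $1371.60, Bob: $1371.60, Carol: $587.83, Dave: $1567.54, Eve: $1959.43


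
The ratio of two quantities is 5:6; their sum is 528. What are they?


Let A = 5k, B = 6k.
5k + 6k = 528
11k = 528 → k = 528/11 = 48
A = 5×48 = 240, B = 6×48 = 288
= A = 240, B = 288

A = 240, B = 288


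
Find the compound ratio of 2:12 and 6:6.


Compound ratio = (2×6) : (12×6)
= 12:72
GCD = 12
= 1:6

1:6


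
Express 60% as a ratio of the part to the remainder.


60% means 60 parts out of 100; remainder = 40
Part : remainder = 60:40
GCD = 20
= 3:2

3:2


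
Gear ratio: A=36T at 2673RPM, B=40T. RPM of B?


Gear ratio = 36:40 = 9:10
RPM_B = RPM_A × (teeth_A / teeth_B)
= 2673 × (36/40)
= 2405.7 RPM

2405.7 RPM


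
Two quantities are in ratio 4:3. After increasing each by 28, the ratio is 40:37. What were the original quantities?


Let A = 4k, B = 3k.
(4k + 28) / (3k + 28) = 40/37
Cross-multiply: 37(4k + 28) = 40(3k + 28)
148k + 1036 = 120k + 1120
148k - 120k = 1120 - 1036
28k = 84
k = 84/28 = 3
A = 4×3 = 12, B = 3×3 = 9
= A = 12, B = 9

A = 12, B = 9


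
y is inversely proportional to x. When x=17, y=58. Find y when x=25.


Inverse proportion: x × y = constant
k = 17 × 58 = 986
y₂ = k / 25 = 986 / 25
= 39.44

39.44


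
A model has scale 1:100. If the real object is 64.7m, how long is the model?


Model size = real / scale
= 64.7 / 100
= 0.6470 m

0.6470 m


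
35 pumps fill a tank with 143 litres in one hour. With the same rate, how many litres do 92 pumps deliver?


Direct proportion: y/x = constant
k = 143/35 ≈ 4.0857
y₂ = k × 92 = 143 × 92 / 35 = 13156/35
≈ 375.89

375.89


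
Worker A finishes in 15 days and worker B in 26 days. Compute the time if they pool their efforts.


Rate of A = 1/15 per day
Rate of B = 1/26 per day
Combined rate = 1/15 + 1/26 = 41/390 ≈ 0.1051 per day
Days = 1 / combined rate = 390/41
≈ 9.51 days

9.51 days


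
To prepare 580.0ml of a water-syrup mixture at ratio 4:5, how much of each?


Total parts = 4 + 5 = 9
water: 580.0 × 4/9 = 257.8ml
syrup: 580.0 × 5/9 = 322.2ml
= 257.8ml and 322.2ml

257.8ml and 322.2ml


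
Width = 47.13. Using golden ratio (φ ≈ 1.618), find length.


φ = (1 + √5) / 2 ≈ 1.618
Length = width × φ = 47.13 × 1.618 = 76.25634
≈ 76.26

76.26


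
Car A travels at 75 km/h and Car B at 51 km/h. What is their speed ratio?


Ratio = 75:51
GCD = 3
Simplified = 25:17
Time ratio (same distance) = 17:25
Speed ratio = 25:17

25:17


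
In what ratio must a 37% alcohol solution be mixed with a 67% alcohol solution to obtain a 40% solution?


Let x parts of 37% mix with y parts of 67%.
37x + 67y = 40(x + y)
37x + 67y = 40x + 40y
x(37 - 40) = y(40 - 67)
x/y = (67 - 40)/(40 - 37) = 27/3
Simplify: 9:1
= 9:1

9:1


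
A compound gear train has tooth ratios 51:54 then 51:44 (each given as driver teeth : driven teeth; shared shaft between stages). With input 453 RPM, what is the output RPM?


Stage 1: RPM_B = RPM_A × t_A/t_B = 453 × 51/54 = 23103/54 ≈ 427.83
B and C share a shaft → RPM_C = RPM_B
Stage 2: RPM_D = RPM_C × t_C/t_D = RPM_A × (t_A×t_C)/(t_B×t_D)
Overall ratio = (51×51)/(54×44) = 2601/2376
RPM_D = 453 × 2601/2376 = 1178253/2376
≈ 495.90 RPM

495.90 RPM


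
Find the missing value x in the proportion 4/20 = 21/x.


Cross multiply: 4 × x = 20 × 21
4x = 420
x = 420 / 4
= 105.00

105.00


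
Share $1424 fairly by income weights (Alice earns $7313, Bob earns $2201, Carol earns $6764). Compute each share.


Total income = 7313 + 2201 + 6764 = $16278
Alice: $1424 × 7313/16278 = $639.74
Bob: $1424 × 2201/16278 = $192.54
Carol: $1424 × 6764/16278 = $591.71
= Alice: $639.74, Bob: $192.54, Carol: $591.71

Alice: $639.74, Bob: $192.54, Carol: $591.71


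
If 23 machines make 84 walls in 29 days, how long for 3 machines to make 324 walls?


Days ∝ work / workers, so d₂ = d₁ × (m₁/m₂) × (w₂/w₁)
Workers factor (inverse): 23/3 ≈ 7.6667
Work factor (direct): 324/84 ≈ 3.8571
d₂ = 29 × 23/3 × 324/84 = (29 × 23 × 324) / (3 × 84) = 216108/252
≈ 857.57 days

857.57 days


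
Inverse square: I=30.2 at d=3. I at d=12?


I₁d₁² = I₂d₂²
I₂ = I₁ × (d₁/d₂)²
= 30.2 × (3/12)²
= 30.2 × 9/144
= 271.8/144
= 1.8875

1.8875


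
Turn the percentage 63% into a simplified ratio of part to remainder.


63% means 63 parts out of 100; remainder = 37
Part : remainder = 63:37
GCD = 1
= 63:37

63:37


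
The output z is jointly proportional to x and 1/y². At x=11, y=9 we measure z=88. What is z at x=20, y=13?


z = k·x/y²
Solve for k using the known point: k = z·y²/x = 88×81/11 = 7128/11 = 648.0000
Now evaluate at x=20, y=13:
z = k × 20 / 169 = (7128 × 20) / (11 × 169) = 142560/1859
≈ 76.6864

76.6864


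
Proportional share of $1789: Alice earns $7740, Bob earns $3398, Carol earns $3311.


Total income = 7740 + 3398 + 3311 = $14449
Alice: $1789 × 7740/14449 = $958.33
Bob: $1789 × 3398/14449 = $420.72
Carol: $1789 × 3311/14449 = $409.95
= Alice: $958.33, Bob: $420.72, Carol: $409.95

Alice: $958.33, Bob: $420.72, Carol: $409.95


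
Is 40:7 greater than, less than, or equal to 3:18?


40/7 = 5.7143
3/18 = 0.1667
5.7143 > 0.1667, so 40:7 is greater
= greater than

greater than


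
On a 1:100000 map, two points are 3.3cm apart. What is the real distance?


Real distance = map distance × scale
= 3.3cm × 100000
= 330000 cm = 3300.0 m
= 3.300 km

3.300 km


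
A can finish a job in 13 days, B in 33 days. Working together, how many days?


Rate of A = 1/13 per day
Rate of B = 1/33 per day
Combined rate = 1/13 + 1/33 = 46/429 ≈ 0.1072 per day
Days = 1 / combined rate = 429/46
≈ 9.33 days

9.33 days


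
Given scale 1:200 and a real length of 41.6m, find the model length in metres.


Model size = real / scale
= 41.6 / 200
= 0.2080 m

0.2080 m


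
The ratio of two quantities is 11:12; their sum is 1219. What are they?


Let A = 11k, B = 12k.
11k + 12k = 1219
23k = 1219 → k = 1219/23 = 53
A = 11×53 = 583, B = 12×53 = 636
= A = 583, B = 636

A = 583, B = 636


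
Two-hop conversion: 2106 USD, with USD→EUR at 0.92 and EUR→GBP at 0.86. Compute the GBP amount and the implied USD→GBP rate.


Step 1: 2106 USD × 0.92 = 1937.52 EUR
Step 2: 1937.52 EUR × 0.86 = 1666.27 GBP
Implied rate USD→GBP = 0.92 × 0.86 = 0.7912
= 1666.27 GBP; implied rate 0.7912 GBP/USD

1666.27 GBP; implied rate 0.7912 GBP/USD


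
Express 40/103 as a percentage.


Percentage = (part / whole) × 100
= (40 / 103) × 100
≈ 38.83%

38.83%


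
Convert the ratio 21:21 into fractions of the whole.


Total parts = 21 + 21 = 42
First part: 21/42 = 1/2
Second part: 21/42 = 1/2
= 1/2 and 1/2

1/2 and 1/2


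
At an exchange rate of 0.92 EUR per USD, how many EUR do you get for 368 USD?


Amount × rate = 368 × 0.92
= 338.56 EUR

338.56 EUR


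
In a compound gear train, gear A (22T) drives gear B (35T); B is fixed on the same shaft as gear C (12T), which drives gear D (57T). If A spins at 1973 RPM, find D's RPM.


Stage 1: RPM_B = RPM_A × t_A/t_B = 1973 × 22/35 = 43406/35 ≈ 1240.17
B and C share a shaft → RPM_C = RPM_B
Stage 2: RPM_D = RPM_C × t_C/t_D = RPM_A × (t_A×t_C)/(t_B×t_D)
Overall ratio = (22×12)/(35×57) = 264/1995
RPM_D = 1973 × 264/1995 = 520872/1995
≈ 261.09 RPM

261.09 RPM


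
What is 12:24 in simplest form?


GCD(12, 24) = 12
12/12 : 24/12
= 1:2

1:2


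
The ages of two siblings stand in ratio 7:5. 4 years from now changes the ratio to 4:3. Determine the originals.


Let A = 7k, B = 5k.
(7k + 4) / (5k + 4) = 4/3
Cross-multiply: 3(7k + 4) = 4(5k + 4)
21k + 12 = 20k + 16
21k - 20k = 16 - 12
1k = 4
k = 4/1 = 4
A = 7×4 = 28, B = 5×4 = 20
= A = 28, B = 20

A = 28, B = 20


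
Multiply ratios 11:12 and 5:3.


Compound ratio = (11×5) : (12×3)
= 55:36
GCD = 1
= 55:36

55:36


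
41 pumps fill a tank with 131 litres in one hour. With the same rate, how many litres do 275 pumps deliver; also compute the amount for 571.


Direct proportion: y/x = constant
k = 131/41 ≈ 3.1951
y at x=275: k × 275 = 131 × 275 / 41 = 36025/41 ≈ 878.66
y at x=571: k × 571 = 131 × 571 / 41 = 74801/41 ≈ 1824.41
= 878.66 and 1824.41

878.66 and 1824.41


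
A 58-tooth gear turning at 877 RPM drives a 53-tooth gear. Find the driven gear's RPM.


Gear ratio = 58:53 = 58:53
RPM_B = RPM_A × (teeth_A / teeth_B)
= 877 × (58/53)
= 959.7 RPM

959.7 RPM


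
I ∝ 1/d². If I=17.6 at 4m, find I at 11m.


I₁d₁² = I₂d₂²
I₂ = I₁ × (d₁/d₂)²
= 17.6 × (4/11)²
= 17.6 × 16/121
= 281.6/121
≈ 2.3273

2.3273


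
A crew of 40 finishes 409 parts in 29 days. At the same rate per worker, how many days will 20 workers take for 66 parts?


Days ∝ work / workers, so d₂ = d₁ × (m₁/m₂) × (w₂/w₁)
Workers factor (inverse): 40/20 = 2.0000
Work factor (direct): 66/409 ≈ 0.1614
d₂ = 29 × 40/20 × 66/409 = (29 × 40 × 66) / (20 × 409) = 76560/8180
≈ 9.36 days

9.36 days


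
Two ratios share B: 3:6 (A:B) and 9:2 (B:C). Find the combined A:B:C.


Match B: multiply A:B by 9 → 27:54
Multiply B:C by 6 → 54:12
Combined: 27:54:12
GCD = 3
= 9:18:4

9:18:4


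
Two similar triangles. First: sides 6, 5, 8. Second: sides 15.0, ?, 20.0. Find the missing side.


Scale factor = 15.0/6 = 2.5
Missing side = 5 × 2.5
= 12.5

12.5


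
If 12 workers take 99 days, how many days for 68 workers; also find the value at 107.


Inverse proportion: x × y = constant
k = 12 × 99 = 1188
At x=68: k/68 = 17.47
At x=107: k/107 = 11.10
= 17.47 and 11.10

17.47 and 11.10


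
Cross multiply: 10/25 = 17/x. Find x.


Cross multiply: 10 × x = 25 × 17
10x = 425
x = 425 / 10
= 42.50

42.50


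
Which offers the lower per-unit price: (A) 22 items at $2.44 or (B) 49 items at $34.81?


Deal A: $2.44/22 = $0.1109/unit
Deal B: $34.81/49 = $0.7104/unit
A is cheaper per unit
= Deal A

Deal A


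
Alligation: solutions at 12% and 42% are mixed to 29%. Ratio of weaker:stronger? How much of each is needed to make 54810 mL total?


Let x parts of 12% mix with y parts of 42%.
12x + 42y = 29(x + y)
12x + 42y = 29x + 29y
x(12 - 29) = y(29 - 42)
x/y = (42 - 29)/(29 - 12) = 13/17
Simplify: 13:17
Total parts = 30; one part = 54810/30 = 1827.00 mL
12% solution: 13×1827.00 = 23751.00 mL
42% solution: 17×1827.00 = 31059.00 mL
= ratio 13:17; 23751.00 mL and 31059.00 mL

ratio 13:17; 23751.00 mL and 31059.00 mL
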